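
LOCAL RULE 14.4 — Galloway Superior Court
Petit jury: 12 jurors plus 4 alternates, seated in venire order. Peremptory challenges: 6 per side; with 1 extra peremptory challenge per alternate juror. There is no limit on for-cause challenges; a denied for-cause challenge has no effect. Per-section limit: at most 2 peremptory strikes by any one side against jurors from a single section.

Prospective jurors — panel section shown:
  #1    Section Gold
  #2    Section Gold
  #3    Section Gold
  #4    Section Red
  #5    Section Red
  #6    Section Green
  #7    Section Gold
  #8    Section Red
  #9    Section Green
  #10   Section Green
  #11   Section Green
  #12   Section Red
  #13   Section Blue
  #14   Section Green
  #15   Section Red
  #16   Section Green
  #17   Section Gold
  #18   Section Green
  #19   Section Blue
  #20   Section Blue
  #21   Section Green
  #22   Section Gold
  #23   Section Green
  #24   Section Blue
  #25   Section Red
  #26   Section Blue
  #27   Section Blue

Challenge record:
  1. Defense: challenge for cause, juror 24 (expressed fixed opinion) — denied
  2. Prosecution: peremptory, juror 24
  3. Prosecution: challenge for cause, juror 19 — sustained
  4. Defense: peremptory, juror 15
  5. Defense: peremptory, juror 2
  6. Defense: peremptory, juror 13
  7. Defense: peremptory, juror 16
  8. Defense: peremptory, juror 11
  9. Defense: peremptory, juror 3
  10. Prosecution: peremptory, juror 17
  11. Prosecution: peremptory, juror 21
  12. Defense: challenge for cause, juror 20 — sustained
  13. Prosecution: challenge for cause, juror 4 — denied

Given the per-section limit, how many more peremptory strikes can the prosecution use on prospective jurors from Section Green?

Prosecution peremptories so far: #24, #17, #21 — 3 of 10 used, 7 left overall.
Against Section Green: #21 — 1 used; per-section cap 2 leaves 1.
Binding limit: min(7, 1) = 1.

1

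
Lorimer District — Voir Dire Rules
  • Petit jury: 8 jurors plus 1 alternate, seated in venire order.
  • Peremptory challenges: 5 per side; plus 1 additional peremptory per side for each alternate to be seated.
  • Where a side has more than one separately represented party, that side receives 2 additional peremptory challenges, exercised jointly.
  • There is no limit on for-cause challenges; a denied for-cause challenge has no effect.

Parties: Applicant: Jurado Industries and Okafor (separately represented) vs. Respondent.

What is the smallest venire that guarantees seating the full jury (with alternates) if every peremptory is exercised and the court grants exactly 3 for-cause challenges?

26

Seats to fill: 8 + 1 alternates = 9.
Peremptories — Applicant: 5 + 1×1 + 2 = 8; Respondent: 5 + 1×1 = 6; total 14.
For-cause removals: 3.
Minimum venire: 9 + 14 + 3 = 26.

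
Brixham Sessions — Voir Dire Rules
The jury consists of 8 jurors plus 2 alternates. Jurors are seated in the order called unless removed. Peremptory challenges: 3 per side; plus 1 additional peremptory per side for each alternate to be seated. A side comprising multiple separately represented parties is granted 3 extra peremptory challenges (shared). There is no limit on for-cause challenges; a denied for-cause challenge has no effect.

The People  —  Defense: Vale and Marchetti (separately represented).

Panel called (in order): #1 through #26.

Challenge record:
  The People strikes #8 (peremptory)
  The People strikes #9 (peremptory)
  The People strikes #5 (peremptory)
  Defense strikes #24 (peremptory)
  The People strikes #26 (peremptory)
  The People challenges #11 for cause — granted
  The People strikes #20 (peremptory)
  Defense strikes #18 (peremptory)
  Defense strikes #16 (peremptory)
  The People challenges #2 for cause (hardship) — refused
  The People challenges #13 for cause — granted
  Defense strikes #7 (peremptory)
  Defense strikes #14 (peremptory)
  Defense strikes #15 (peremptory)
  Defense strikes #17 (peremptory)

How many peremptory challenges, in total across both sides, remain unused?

1

The People allotment: 3 base + 1 × 2 alternates = 5. Defense allotment: 3 base + 1 × 2 alternates + 3 multi-party = 8.
The People peremptories used: #8, #9, #5, #26, #20 — 5 (for-cause on #11, #2, #13 don't count).
Defense peremptories used: #24, #18, #16, #7, #14, #15, #17 — 7.
Remaining: (5 − 5) + (8 − 7) = 1.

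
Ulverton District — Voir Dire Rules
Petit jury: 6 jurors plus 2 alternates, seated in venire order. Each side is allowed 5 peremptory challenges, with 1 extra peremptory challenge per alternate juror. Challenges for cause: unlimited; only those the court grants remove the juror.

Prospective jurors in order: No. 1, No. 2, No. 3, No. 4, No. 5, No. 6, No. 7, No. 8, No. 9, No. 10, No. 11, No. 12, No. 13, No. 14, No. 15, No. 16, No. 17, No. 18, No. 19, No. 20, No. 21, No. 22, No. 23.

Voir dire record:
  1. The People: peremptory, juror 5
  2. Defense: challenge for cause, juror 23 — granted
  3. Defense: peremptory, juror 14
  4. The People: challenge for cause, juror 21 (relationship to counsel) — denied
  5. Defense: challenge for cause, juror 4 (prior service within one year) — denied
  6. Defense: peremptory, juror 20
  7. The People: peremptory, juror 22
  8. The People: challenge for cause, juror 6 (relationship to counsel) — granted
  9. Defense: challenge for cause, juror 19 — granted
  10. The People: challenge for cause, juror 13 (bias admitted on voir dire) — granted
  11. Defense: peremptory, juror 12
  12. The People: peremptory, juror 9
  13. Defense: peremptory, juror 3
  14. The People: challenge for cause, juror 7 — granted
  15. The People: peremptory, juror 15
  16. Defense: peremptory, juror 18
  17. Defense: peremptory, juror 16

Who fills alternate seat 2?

21

Removed: #3, #5, #6, #7, #9, #12, #13, #14, #15, #16, #18, #19, #20, #22, #23. (#4, #21 stay — for-cause denied.)
Seating in order: seats 1–6 → #1, #2, #4, #8, #10, #11; alternates → #17, #21.
So alternate 2 is #21.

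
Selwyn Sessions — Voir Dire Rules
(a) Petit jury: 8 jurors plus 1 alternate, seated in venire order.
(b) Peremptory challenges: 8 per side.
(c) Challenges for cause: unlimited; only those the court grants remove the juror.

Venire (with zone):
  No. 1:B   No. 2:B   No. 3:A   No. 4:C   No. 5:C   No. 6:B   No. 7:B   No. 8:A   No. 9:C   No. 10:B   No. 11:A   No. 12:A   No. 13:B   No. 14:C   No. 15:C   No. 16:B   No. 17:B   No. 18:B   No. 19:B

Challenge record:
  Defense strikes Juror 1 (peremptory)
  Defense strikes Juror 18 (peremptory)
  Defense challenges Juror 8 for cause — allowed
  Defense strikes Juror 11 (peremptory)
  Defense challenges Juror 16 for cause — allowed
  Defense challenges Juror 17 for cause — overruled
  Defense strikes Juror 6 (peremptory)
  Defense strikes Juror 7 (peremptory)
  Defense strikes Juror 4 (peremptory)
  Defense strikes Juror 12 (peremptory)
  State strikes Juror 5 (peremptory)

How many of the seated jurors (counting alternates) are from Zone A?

1

Removed: #1, #4, #5, #6, #7, #8, #11, #12, #16, #18.
Seated (9 incl. alternates): #2, #3, #9, #10, #13, #14, #15, #17, #19.
Of those, in Zone A: #3 → 1.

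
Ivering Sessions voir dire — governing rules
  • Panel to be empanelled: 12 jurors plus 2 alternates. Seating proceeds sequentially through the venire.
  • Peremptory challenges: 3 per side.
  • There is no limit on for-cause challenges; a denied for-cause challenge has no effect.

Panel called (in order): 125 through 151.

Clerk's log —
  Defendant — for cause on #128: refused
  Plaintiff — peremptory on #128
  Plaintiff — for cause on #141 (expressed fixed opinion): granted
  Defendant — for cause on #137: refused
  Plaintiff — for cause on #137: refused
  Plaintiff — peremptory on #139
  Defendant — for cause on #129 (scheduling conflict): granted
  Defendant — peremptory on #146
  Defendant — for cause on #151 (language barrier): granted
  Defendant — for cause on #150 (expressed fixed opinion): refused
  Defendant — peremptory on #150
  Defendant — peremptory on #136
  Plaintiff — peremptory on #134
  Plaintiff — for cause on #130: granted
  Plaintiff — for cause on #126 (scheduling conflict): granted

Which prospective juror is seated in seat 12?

Removed: #126, #128, #129, #130, #134, #136, #139, #141, #146, #150, #151. (#137 stays — for-cause denied.)
Filling seats in venire order through position 12: #125, #127, #131, #132, #133, #135, #137, #138, #140, #142, #143, #144.
So seat 12 is #144.

144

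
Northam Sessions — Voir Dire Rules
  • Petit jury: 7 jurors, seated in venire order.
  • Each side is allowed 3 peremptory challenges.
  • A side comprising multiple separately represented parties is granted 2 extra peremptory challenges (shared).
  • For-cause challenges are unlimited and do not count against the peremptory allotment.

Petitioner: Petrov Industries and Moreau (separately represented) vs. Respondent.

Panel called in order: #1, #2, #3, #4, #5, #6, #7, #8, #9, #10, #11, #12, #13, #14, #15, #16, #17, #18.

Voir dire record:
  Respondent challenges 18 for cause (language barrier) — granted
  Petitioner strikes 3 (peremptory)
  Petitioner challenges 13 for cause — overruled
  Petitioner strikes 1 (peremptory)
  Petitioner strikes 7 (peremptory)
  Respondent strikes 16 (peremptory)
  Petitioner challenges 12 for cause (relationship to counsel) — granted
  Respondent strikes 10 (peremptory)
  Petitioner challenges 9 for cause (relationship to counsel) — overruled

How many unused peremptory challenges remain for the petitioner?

2

Petitioner allotment: 3 base + 2 multi-party = 5.
Petitioner peremptories used: #3, #1, #7 — 3 (for-cause on #13, #12, #9 don't count).
Remaining: 5 − 3 = 2.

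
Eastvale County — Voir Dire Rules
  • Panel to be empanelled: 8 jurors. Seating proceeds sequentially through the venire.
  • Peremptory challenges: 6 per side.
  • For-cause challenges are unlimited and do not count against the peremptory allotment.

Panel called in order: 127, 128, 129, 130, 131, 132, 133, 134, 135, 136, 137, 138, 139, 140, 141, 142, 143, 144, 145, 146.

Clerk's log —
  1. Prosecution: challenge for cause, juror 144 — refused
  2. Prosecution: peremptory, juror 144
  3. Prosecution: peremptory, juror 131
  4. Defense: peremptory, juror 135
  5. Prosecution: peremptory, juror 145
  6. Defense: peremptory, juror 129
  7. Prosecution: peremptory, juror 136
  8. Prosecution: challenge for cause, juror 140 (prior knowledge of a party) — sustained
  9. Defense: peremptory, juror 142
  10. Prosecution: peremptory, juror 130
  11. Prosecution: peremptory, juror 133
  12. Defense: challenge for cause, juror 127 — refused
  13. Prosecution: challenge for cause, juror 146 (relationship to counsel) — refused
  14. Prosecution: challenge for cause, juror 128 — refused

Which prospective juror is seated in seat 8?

141

Removed: #129, #130, #131, #133, #135, #136, #140, #142, #144, #145. (#127, #128, #146 stay — for-cause denied.)
Seating in order: seats 1–8 → #127, #128, #132, #134, #137, #138, #139, #141.
So seat 8 is #141.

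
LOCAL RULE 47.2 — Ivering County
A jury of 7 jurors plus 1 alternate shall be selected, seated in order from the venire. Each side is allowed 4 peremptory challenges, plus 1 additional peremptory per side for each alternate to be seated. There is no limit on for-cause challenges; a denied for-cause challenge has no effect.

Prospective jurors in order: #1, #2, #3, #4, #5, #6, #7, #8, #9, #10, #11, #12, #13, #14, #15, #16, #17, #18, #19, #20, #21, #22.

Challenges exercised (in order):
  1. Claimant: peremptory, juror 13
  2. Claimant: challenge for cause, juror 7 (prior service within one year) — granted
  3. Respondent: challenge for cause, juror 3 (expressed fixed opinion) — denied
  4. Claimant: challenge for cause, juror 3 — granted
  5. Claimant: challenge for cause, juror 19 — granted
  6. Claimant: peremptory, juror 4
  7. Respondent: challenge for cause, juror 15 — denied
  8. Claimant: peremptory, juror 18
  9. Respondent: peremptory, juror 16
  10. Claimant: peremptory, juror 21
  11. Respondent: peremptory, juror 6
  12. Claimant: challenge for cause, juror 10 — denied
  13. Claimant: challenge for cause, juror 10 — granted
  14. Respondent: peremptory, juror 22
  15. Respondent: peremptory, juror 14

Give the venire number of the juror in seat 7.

12

Removed: #3, #4, #6, #7, #10, #13, #14, #16, #18, #19, #21, #22. (#15 stays — for-cause denied.)
Seating in order: seats 1–7 → #1, #2, #5, #8, #9, #11, #12; alternates → #15.
So seat 7 is #12.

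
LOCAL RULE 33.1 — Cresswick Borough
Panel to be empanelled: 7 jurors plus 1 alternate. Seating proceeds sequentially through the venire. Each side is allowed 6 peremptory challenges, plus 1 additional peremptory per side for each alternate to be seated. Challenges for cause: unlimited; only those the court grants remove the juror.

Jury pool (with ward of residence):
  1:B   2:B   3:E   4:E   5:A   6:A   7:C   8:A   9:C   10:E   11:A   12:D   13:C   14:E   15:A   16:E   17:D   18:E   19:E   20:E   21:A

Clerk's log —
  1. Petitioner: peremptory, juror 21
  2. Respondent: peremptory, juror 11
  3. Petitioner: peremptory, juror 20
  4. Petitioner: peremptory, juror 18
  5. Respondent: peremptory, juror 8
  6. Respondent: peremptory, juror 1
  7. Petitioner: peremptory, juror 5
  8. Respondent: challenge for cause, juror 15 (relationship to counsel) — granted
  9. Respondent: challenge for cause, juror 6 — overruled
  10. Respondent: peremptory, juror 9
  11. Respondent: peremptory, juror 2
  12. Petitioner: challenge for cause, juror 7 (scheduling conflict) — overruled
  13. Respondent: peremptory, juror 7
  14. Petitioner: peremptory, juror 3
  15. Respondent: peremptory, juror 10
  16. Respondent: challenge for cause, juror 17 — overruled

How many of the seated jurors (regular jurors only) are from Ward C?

Removed: #1, #2, #3, #5, #7, #8, #9, #10, #11, #15, #18, #20, #21.
Seated jurors 1–7: #4, #6, #12, #13, #14, #16, #17 (alternates #19 not counted).
Of those, in Ward C: #13 → 1.

1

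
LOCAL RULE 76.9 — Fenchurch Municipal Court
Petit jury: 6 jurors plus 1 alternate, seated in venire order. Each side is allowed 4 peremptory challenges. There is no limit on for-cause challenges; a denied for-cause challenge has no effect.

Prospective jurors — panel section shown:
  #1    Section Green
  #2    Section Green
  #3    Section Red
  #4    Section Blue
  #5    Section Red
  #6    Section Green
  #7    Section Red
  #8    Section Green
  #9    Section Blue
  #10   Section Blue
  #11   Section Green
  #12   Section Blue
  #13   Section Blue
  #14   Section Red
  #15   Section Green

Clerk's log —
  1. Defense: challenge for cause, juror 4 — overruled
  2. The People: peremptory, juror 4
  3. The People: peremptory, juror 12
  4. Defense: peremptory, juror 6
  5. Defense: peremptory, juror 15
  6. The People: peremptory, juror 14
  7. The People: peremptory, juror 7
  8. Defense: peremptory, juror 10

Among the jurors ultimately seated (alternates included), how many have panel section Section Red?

2

Removed: #4, #6, #7, #10, #12, #14, #15.
Seated (7 incl. alternates): #1, #2, #3, #5, #8, #9, #11.
Of those, in Section Red: #3, #5 → 2.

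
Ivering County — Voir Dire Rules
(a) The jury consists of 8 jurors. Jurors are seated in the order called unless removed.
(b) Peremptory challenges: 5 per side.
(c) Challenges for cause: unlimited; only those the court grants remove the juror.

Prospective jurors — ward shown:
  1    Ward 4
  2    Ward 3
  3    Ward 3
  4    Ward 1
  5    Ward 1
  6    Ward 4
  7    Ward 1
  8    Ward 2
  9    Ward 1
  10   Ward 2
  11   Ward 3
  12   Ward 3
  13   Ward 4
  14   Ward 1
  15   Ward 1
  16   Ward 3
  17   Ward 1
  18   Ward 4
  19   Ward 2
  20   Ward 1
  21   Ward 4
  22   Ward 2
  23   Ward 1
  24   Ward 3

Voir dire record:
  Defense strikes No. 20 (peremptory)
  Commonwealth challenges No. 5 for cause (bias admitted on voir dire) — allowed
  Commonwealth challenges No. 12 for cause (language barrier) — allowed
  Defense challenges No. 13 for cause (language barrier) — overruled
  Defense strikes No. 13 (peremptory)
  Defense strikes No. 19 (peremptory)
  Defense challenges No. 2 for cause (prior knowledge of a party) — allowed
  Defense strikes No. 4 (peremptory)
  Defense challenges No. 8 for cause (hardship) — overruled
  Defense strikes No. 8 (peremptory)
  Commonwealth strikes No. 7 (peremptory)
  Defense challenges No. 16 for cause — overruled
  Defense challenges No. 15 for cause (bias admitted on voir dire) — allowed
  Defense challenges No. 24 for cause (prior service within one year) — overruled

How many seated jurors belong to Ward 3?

Removed: #2, #4, #5, #7, #8, #12, #13, #15, #19, #20.
Seated jurors 1–8: #1, #3, #6, #9, #10, #11, #14, #16.
Of those, in Ward 3: #3, #11, #16 → 3.

3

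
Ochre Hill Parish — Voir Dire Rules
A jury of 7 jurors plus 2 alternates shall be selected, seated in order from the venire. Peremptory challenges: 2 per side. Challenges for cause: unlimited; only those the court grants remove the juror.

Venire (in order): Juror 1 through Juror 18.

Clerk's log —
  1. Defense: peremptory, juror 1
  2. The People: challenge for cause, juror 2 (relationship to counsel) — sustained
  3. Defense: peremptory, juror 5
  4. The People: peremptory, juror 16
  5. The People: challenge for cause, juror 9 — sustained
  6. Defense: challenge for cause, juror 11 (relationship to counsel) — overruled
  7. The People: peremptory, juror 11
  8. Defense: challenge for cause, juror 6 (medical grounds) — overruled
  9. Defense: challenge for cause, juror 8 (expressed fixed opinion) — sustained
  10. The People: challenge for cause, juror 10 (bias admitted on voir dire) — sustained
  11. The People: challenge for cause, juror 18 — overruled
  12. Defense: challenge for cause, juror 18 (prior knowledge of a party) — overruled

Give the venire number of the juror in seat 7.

14

Removed: #1, #2, #5, #8, #9, #10, #11, #16. (#6, #18 stay — for-cause denied.)
Seating in order: seats 1–7 → #3, #4, #6, #7, #12, #13, #14; alternates → #15, #17.
So seat 7 is #14.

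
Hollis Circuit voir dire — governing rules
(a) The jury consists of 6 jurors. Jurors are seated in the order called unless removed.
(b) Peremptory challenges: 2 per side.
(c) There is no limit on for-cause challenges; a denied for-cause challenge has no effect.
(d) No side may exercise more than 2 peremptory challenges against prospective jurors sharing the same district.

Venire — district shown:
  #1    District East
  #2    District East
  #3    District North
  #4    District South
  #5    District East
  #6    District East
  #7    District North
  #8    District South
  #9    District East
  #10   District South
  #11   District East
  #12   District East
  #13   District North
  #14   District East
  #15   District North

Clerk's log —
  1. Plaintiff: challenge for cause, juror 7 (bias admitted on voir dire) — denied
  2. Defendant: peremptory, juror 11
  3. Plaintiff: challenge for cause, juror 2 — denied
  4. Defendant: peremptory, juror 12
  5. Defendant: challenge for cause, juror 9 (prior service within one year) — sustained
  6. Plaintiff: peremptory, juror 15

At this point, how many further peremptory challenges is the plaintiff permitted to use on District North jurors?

Plaintiff peremptories so far: #15 — 1 of 2 used, 1 left overall.
Against District North: #15 — 1 used; per-district cap 2 leaves 1.
Binding limit: min(1, 1) = 1.

1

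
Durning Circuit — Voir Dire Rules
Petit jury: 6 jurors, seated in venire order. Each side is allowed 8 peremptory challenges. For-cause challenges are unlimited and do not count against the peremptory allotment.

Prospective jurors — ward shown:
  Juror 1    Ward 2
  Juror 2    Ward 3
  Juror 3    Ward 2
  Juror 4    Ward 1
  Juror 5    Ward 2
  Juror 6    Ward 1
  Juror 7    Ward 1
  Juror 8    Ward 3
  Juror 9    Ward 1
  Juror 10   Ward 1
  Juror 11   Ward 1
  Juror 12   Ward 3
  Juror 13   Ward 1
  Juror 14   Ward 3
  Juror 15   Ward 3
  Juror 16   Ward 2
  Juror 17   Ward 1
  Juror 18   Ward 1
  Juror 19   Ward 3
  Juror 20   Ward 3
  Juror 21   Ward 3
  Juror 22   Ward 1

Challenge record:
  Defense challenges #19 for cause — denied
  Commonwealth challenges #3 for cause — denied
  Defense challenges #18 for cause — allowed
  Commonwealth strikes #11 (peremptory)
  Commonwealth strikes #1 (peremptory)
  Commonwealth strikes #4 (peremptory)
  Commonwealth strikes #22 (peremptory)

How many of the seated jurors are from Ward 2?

Removed: #1, #4, #11, #18, #22.
Seated jurors 1–6: #2, #3, #5, #6, #7, #8.
Of those, in Ward 2: #3, #5 → 2.

2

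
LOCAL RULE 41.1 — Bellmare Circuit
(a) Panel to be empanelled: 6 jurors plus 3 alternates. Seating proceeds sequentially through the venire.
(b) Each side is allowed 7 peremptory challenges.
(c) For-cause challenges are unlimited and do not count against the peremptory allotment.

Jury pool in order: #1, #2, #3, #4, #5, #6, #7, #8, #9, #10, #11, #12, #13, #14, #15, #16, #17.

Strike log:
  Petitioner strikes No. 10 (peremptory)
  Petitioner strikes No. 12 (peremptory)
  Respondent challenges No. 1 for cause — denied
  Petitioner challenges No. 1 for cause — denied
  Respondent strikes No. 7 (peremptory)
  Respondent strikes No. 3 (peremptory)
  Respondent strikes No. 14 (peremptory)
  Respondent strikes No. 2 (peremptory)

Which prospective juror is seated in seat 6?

9

Removed: #2, #3, #7, #10, #12, #14. (#1 stays — for-cause denied.)
Seating in order: seats 1–6 → #1, #4, #5, #6, #8, #9; alternates → #11, #13, #15.
So seat 6 is #9.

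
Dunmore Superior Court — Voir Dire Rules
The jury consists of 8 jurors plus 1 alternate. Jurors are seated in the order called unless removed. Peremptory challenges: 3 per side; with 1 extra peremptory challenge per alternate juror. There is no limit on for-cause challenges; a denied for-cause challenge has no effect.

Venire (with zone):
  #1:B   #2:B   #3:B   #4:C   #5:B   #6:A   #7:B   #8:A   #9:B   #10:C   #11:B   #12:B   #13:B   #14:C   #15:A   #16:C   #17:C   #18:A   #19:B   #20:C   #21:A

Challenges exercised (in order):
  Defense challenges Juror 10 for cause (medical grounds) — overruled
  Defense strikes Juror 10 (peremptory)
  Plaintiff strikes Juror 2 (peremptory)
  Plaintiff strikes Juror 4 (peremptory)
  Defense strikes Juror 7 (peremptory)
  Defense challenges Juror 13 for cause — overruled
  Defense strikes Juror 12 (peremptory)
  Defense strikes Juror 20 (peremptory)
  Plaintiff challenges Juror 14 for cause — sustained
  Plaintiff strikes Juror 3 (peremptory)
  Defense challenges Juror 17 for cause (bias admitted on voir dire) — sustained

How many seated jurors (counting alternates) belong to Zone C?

1

Removed: #2, #3, #4, #7, #10, #12, #14, #17, #20.
Seated (9 incl. alternates): #1, #5, #6, #8, #9, #11, #13, #15, #16.
Of those, in Zone C: #16 → 1.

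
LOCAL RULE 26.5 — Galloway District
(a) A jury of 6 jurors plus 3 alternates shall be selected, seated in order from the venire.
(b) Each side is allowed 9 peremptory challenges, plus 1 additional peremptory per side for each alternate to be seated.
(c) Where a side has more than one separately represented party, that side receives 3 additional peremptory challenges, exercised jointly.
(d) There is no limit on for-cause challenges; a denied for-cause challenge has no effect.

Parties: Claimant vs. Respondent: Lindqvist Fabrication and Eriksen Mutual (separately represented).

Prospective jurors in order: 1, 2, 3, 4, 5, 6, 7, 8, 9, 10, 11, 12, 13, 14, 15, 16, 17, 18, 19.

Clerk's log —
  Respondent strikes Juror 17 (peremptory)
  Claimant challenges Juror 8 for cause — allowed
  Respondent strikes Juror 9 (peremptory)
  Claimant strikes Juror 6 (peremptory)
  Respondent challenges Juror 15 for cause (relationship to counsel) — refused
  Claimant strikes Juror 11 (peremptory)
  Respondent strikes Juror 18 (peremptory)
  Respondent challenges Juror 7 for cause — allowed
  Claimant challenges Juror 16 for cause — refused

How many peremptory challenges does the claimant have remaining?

10

Claimant allotment: 9 base + 1 × 3 alternates = 12.
Claimant peremptories used: #6, #11 — 2 (for-cause on #8, #16 don't count).
Remaining: 12 − 2 = 10.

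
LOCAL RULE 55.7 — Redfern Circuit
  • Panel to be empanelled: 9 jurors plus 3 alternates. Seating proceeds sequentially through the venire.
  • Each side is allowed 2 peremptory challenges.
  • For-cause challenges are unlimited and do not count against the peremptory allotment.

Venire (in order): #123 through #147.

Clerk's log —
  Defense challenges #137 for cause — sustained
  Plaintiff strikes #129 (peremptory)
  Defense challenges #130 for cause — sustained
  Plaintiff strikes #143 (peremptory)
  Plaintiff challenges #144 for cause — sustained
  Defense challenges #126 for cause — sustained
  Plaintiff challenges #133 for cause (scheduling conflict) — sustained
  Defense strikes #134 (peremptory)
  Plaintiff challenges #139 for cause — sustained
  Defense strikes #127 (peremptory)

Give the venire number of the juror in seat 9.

138

Removed: #126, #127, #129, #130, #133, #134, #137, #139, #143, #144.
Seating in order: seats 1–9 → #123, #124, #125, #128, #131, #132, #135, #136, #138; alternates → #140, #141, #142.
So seat 9 is #138.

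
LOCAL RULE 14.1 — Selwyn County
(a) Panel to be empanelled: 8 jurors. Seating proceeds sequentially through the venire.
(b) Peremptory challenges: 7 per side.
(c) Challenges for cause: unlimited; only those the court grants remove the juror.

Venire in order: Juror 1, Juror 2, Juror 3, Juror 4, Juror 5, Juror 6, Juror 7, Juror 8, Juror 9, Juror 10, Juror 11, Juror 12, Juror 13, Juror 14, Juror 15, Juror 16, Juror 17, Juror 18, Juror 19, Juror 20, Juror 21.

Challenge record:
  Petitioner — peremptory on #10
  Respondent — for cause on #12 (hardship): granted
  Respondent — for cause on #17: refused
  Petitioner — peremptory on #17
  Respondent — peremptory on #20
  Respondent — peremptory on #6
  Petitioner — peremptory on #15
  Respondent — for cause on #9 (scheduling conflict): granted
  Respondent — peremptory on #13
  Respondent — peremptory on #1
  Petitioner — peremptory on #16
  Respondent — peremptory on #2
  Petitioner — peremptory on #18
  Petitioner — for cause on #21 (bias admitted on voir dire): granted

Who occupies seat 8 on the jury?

19

Removed: #1, #2, #6, #9, #10, #12, #13, #15, #16, #17, #18, #20, #21.
Filling seats in venire order through position 8: #3, #4, #5, #7, #8, #11, #14, #19.
So seat 8 is #19.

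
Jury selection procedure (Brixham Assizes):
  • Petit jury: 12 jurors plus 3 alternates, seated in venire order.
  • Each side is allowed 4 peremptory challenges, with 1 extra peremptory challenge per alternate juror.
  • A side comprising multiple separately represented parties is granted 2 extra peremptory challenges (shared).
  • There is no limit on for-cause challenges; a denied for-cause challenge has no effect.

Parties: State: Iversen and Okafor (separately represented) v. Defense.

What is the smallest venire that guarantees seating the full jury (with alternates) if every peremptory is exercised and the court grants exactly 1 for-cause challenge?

Seats to fill: 12 + 3 alternates = 15.
Peremptories — State: 4 + 1×3 + 2 = 9; Defense: 4 + 1×3 = 7; total 16.
For-cause removals: 1.
Minimum venire: 15 + 16 + 1 = 32.

32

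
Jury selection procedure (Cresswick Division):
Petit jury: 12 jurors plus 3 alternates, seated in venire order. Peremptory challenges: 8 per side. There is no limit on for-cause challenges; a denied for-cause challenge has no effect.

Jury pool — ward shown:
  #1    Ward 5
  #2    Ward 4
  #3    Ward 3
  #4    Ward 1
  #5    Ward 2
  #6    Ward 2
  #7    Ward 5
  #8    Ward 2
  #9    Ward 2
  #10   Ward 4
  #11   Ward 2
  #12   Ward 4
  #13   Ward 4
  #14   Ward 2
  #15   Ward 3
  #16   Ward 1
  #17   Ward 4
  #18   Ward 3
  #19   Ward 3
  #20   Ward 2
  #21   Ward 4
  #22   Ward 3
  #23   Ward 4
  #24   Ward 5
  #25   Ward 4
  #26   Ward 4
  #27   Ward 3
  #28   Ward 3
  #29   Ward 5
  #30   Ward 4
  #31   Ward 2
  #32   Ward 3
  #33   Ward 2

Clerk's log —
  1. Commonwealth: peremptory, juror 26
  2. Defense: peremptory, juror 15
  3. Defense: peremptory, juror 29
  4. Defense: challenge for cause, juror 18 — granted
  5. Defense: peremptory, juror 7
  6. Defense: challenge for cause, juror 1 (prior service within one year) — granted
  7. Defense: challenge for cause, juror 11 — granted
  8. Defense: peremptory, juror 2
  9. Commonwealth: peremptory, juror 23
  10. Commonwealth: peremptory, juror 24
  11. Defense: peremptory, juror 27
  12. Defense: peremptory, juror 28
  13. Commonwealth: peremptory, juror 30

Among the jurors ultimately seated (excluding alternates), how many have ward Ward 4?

4

Removed: #1, #2, #7, #11, #15, #18, #23, #24, #26, #27, #28, #29, #30.
Seated jurors 1–12: #3, #4, #5, #6, #8, #9, #10, #12, #13, #14, #16, #17 (alternates #19, #20, #21 not counted).
Of those, in Ward 4: #10, #12, #13, #17 → 4.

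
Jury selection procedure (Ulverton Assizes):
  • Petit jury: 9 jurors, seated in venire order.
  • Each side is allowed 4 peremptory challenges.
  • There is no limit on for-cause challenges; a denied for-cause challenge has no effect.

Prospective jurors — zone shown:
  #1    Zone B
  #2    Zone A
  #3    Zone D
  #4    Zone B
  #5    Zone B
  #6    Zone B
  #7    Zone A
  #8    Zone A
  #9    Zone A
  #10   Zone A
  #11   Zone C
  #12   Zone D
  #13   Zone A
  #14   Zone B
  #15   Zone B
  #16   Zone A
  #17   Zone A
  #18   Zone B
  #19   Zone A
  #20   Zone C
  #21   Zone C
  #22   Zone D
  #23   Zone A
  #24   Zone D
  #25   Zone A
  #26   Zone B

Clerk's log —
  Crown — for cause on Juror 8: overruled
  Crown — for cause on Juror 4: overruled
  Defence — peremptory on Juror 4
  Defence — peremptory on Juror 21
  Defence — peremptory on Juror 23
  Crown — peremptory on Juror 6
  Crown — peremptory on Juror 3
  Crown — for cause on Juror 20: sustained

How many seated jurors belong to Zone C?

1

Removed: #3, #4, #6, #20, #21, #23.
Seated jurors 1–9: #1, #2, #5, #7, #8, #9, #10, #11, #12.
Of those, in Zone C: #11 → 1.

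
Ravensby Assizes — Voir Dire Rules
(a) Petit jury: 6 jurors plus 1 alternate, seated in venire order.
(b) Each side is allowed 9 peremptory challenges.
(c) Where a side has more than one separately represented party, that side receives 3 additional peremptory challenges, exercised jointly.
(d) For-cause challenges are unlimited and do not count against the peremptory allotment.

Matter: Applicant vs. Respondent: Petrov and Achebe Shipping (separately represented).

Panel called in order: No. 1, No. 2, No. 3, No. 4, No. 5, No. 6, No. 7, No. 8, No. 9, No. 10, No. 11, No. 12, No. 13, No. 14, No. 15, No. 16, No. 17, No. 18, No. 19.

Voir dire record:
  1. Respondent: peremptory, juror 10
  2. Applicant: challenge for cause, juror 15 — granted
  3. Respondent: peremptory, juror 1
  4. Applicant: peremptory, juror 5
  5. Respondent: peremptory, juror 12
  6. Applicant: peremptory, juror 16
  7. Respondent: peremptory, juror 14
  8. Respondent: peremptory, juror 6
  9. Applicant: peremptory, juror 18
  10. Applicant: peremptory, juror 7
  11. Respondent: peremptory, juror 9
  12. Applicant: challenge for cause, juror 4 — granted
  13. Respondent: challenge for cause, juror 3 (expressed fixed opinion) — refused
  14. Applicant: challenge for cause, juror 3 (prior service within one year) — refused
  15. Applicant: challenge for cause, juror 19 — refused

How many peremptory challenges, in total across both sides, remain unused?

Applicant allotment: 9. Respondent allotment: 9 base + 3 multi-party = 12.
Applicant peremptories used: #5, #16, #18, #7 — 4 (for-cause on #15, #4, #3, #19 don't count).
Respondent peremptories used: #10, #1, #12, #14, #6, #9 — 6 (the for-cause on #3 doesn't count).
Remaining: (9 − 4) + (12 − 6) = 11.

11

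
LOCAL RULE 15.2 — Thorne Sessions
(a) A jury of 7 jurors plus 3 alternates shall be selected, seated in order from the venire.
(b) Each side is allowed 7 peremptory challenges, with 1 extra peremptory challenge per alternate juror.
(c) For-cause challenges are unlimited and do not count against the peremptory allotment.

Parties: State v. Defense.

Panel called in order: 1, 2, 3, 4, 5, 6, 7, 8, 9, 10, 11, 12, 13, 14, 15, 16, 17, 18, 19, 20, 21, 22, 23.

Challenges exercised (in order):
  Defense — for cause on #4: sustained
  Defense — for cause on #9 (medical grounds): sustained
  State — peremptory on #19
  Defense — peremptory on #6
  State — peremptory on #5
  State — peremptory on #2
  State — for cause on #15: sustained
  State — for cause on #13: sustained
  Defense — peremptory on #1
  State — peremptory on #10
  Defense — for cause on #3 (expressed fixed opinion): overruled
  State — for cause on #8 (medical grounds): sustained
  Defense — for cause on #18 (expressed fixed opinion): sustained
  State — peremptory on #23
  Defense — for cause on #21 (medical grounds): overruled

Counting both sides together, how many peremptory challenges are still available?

13

State allotment: 7 base + 1 × 3 alternates = 10. Defense allotment: 7 base + 1 × 3 alternates = 10.
State peremptories used: #19, #5, #2, #10, #23 — 5 (for-cause on #15, #13, #8 don't count).
Defense peremptories used: #6, #1 — 2 (for-cause on #4, #9, #3, #18, #21 don't count).
Remaining: (10 − 5) + (10 − 2) = 13.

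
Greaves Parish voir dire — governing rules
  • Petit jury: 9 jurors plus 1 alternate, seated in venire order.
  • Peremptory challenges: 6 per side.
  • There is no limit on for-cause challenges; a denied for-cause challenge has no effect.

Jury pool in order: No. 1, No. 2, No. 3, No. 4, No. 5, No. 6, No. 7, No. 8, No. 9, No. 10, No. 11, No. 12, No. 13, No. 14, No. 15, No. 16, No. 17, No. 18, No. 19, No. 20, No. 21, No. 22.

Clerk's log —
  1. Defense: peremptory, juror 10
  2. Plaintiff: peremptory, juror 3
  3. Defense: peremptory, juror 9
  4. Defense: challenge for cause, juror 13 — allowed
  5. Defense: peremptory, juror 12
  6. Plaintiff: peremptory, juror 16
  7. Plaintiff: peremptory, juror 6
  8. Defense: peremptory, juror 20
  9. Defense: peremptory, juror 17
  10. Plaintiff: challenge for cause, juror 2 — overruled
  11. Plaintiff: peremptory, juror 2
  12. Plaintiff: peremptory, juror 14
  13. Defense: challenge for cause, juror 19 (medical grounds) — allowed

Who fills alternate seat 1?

22

Removed: #2, #3, #6, #9, #10, #12, #13, #14, #16, #17, #19, #20.
Seating in order: seats 1–9 → #1, #4, #5, #7, #8, #11, #15, #18, #21; alternates → #22.
So alternate 1 is #22.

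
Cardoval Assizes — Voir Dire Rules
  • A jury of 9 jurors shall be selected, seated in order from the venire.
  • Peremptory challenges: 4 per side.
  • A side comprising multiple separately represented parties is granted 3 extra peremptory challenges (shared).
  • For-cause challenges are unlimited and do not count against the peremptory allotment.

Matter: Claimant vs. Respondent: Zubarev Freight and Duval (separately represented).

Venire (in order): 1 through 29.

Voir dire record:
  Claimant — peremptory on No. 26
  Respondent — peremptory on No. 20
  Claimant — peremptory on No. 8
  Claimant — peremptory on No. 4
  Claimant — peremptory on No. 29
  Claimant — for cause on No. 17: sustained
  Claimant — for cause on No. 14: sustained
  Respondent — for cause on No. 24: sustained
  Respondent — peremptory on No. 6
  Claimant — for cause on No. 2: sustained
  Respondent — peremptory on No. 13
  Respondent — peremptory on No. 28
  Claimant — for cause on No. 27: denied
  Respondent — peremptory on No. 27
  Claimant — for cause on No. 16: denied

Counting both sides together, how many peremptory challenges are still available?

Claimant allotment: 4. Respondent allotment: 4 base + 3 multi-party = 7.
Claimant peremptories used: #26, #8, #4, #29 — 4 (for-cause on #17, #14, #2, #27, #16 don't count).
Respondent peremptories used: #20, #6, #13, #28, #27 — 5 (the for-cause on #24 doesn't count).
Remaining: (4 − 4) + (7 − 5) = 2.

2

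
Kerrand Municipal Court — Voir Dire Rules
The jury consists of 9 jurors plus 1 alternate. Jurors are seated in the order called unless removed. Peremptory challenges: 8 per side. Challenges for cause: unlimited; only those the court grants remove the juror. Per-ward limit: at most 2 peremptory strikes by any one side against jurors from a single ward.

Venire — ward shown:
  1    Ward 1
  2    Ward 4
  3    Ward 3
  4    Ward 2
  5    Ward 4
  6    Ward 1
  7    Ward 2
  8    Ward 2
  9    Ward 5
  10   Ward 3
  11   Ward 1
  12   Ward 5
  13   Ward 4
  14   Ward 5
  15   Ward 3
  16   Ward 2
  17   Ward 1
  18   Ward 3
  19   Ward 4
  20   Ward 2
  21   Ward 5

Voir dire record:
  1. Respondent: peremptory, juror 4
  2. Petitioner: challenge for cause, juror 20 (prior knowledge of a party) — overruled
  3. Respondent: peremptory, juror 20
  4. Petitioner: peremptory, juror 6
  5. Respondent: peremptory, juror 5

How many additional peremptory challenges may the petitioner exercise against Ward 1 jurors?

1

Petitioner peremptories so far: #6 — 1 of 8 used, 7 left overall.
Against Ward 1: #6 — 1 used; per-ward cap 2 leaves 1.
Binding limit: min(7, 1) = 1.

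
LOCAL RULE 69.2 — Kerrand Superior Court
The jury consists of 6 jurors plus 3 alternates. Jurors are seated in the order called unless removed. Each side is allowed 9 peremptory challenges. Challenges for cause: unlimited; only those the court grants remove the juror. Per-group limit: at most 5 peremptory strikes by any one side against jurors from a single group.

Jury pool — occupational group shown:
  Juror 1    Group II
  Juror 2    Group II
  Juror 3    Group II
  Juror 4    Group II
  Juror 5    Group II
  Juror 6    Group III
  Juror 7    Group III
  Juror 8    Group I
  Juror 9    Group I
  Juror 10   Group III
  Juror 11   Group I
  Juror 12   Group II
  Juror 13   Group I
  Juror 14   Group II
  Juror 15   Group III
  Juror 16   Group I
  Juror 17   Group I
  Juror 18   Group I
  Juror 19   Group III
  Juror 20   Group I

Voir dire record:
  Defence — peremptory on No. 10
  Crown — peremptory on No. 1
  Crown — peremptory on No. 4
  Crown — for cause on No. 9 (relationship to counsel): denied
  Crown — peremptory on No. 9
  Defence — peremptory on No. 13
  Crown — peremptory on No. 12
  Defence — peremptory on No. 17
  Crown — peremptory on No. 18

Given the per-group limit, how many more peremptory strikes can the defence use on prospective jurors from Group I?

Defence peremptories so far: #10, #13, #17 — 3 of 9 used, 6 left overall.
Against Group I: #13, #17 — 2 used; per-group cap 5 leaves 3.
Binding limit: min(6, 3) = 3.

3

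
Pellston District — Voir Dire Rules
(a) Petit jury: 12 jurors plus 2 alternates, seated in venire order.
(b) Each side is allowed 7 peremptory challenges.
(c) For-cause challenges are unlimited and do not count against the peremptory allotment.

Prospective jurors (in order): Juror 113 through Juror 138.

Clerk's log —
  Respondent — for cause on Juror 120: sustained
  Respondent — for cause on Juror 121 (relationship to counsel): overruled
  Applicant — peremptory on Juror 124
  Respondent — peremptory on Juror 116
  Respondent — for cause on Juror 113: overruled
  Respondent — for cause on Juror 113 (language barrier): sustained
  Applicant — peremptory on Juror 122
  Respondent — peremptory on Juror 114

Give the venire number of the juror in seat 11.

Removed: #113, #114, #116, #120, #122, #124. (#121 stays — for-cause denied.)
Filling seats in venire order through position 11: #115, #117, #118, #119, #121, #123, #125, #126, #127, #128, #129.
So seat 11 is #129.

129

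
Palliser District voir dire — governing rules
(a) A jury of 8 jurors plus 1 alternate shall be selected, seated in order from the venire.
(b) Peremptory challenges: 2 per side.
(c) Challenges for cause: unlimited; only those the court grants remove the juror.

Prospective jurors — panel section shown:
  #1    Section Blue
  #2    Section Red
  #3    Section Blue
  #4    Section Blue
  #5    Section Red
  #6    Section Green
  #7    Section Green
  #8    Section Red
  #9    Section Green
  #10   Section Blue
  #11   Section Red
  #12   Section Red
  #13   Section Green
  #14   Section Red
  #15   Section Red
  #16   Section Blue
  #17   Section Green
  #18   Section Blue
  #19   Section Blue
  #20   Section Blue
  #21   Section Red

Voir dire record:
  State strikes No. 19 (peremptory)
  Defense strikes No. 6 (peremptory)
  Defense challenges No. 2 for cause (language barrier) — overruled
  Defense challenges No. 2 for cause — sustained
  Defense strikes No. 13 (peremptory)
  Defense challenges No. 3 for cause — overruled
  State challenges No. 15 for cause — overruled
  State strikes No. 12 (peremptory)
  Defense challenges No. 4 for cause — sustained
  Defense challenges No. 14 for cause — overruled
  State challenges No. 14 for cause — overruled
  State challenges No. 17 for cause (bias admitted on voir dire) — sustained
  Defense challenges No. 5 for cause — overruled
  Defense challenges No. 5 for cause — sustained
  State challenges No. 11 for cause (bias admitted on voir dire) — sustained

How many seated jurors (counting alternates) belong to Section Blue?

4

Removed: #2, #4, #5, #6, #11, #12, #13, #17, #19.
Seated (9 incl. alternates): #1, #3, #7, #8, #9, #10, #14, #15, #16.
Of those, in Section Blue: #1, #3, #10, #16 → 4.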